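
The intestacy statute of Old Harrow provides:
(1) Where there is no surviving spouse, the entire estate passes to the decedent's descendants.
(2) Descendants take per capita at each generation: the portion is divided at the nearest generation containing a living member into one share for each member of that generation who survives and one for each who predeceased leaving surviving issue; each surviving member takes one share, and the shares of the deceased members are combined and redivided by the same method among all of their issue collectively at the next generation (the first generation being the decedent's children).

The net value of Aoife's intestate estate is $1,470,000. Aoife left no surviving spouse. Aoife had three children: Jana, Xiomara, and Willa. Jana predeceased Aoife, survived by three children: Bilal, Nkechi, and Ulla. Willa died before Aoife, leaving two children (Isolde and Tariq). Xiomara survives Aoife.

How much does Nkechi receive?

The entire $1,470,000 passes to the descendants.
That amount ($1,470,000) is divided at the children's generation into 3 shares of $490,000. Xiomara takes $490,000. The 2 shares of the deceased (Jana and Willa) are combined into a pool of $980,000.
That pool ($980,000) is divided at the grandchildren's generation equally among Bilal, Nkechi, Ulla, Isolde, and Tariq: $196,000 each.

Nkechi receives $196,000.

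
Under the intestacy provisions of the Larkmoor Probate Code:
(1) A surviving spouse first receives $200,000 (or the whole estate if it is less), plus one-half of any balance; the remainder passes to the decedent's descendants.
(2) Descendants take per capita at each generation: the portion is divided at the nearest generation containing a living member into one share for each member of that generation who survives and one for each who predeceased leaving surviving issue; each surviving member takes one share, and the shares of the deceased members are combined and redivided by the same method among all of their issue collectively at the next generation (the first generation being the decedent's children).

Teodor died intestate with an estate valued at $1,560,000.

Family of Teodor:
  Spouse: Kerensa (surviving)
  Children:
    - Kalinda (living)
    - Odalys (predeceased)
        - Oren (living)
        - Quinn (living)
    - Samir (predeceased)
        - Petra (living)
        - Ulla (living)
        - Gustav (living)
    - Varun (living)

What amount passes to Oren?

Oren receives $68,000.

Kerensa first takes $200,000, leaving a balance of $1,360,000. Kerensa then takes one-half of the balance ($680,000), for a total of $880,000. The remaining $680,000 passes to the descendants.
The descendants' portion ($680,000) is divided at the children's generation into 4 shares of $170,000. Kalinda and Varun each take $170,000. The 2 shares of the deceased (Odalys and Samir) are combined into a pool of $340,000.
That pool ($340,000) is divided at the grandchildren's generation equally among Oren, Quinn, Petra, Ulla, and Gustav: $68,000 each.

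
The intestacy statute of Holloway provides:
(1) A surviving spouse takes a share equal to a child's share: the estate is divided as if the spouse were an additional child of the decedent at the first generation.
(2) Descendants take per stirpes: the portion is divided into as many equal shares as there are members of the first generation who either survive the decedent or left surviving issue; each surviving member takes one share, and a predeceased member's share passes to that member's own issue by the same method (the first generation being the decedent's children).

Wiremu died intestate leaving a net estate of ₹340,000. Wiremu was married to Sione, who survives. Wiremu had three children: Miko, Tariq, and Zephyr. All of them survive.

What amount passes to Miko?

The spouse counts as an additional share at the children's level, so there are 4 primary shares of ₹85,000. Sione takes one such share (₹85,000).
The children's combined portion (₹255,000) is divided into 3 shares of ₹85,000: Miko, Tariq, and Zephyr each take ₹85,000.

Miko receives ₹85,000.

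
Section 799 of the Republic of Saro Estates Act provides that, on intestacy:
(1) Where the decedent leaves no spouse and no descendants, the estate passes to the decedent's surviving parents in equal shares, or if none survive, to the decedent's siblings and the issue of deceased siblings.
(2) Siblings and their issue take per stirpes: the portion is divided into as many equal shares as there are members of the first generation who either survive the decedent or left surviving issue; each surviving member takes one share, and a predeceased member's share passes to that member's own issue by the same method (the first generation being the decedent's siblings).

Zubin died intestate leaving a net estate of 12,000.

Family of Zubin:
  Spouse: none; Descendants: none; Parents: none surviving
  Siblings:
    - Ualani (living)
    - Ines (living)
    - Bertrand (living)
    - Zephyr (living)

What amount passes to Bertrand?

The entire 12,000 passes to the siblings and their issue.
That amount (12,000) is divided into 4 shares of 3,000: Ualani, Ines, Bertrand, and Zephyr each take 3,000.

Bertrand receives 3,000.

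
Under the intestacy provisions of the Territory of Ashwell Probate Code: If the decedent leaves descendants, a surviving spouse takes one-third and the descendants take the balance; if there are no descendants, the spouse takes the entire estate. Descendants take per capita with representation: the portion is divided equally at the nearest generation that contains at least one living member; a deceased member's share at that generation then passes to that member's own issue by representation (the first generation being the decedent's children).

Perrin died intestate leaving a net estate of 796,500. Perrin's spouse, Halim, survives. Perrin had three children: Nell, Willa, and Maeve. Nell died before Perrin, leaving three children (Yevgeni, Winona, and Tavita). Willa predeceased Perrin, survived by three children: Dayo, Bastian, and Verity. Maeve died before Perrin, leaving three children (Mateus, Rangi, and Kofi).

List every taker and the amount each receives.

Halim takes one-third of 796,500 = 265,500. The remaining 531,000 passes to the descendants.
No child survives, so the initial division is made at the grandchildren's generation.
The descendants' portion (531,000) is divided into 9 shares of 59,000: Yevgeni, Winona, Tavita, Dayo, Bastian, Verity, Mateus, Rangi, and Kofi each take 59,000.

Halim: 265,500; Yevgeni: 59,000; Winona: 59,000; Tavita: 59,000; Dayo: 59,000; Bastian: 59,000; Verity: 59,000; Mateus: 59,000; Rangi: 59,000; Kofi: 59,000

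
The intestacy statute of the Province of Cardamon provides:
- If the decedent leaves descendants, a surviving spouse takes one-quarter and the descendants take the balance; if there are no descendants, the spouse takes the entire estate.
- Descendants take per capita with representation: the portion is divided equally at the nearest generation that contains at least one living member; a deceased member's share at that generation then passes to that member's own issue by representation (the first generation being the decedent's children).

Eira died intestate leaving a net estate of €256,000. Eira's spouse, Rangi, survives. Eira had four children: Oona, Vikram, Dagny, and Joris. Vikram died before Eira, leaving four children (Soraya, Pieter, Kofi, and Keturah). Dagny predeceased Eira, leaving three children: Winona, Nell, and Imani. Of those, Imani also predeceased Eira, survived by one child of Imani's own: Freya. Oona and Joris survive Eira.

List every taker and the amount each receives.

Rangi takes one-quarter of €256,000 = €64,000. The remaining €192,000 passes to the descendants.
The descendants' portion (€192,000) is divided into 4 shares of €48,000: Oona and Joris each take €48,000; Vikram's €48,000 share passes to Vikram's issue; Dagny's €48,000 share passes to Dagny's issue.
Vikram's share (€48,000) is divided into 4 shares of €12,000: Soraya, Pieter, Kofi, and Keturah each take €12,000.
Dagny's share (€48,000) is divided into 3 shares of €16,000: Winona and Nell each take €16,000; Imani's €16,000 share passes to Imani's issue.
Imani's share (€16,000) passes entirely to Freya.

Rangi: €64,000; Oona: €48,000; Soraya: €12,000; Pieter: €12,000; Kofi: €12,000; Keturah: €12,000; Winona: €16,000; Nell: €16,000; Freya: €16,000; Joris: €48,000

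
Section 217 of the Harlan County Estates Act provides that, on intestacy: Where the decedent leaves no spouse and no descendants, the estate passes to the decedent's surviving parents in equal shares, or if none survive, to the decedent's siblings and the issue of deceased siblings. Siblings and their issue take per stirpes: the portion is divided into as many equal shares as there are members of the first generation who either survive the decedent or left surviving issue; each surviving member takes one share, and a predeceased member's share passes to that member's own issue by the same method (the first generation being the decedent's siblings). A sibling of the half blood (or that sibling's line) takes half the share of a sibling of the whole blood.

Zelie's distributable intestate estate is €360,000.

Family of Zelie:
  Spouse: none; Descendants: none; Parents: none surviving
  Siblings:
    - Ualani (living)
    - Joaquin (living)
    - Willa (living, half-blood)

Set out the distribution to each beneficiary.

The entire €360,000 passes to the siblings and their issue.
Counting each half-blood sibling's line as half a unit, there are 5/2 units in €360,000, so one unit is €144,000. Whole-blood lines (Ualani and Joaquin) take €144,000 each; half-blood lines (Willa) take €72,000 each.

Ualani: €144,000; Joaquin: €144,000; Willa: €72,000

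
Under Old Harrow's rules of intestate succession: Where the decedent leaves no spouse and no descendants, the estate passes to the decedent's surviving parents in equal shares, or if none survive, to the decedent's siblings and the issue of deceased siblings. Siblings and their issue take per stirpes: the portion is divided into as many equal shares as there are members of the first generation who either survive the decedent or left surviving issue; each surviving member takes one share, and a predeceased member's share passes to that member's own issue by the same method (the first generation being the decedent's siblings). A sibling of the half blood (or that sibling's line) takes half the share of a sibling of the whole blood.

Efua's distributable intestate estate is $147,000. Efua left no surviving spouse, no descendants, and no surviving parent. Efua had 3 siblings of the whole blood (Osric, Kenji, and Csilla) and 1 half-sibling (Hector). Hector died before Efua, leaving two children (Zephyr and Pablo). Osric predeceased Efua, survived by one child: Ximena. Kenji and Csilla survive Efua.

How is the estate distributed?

The entire $147,000 passes to the siblings and their issue.
Counting each half-blood sibling's line as half a unit, there are 7/2 units in $147,000, so one unit is $42,000. Whole-blood lines (Osric, Kenji, and Csilla) take $42,000 each; half-blood lines (Hector) take $21,000 each.
Hector's share ($21,000) is divided into 2 shares of $10,500: Zephyr and Pablo each take $10,500.
Osric's share ($42,000) passes entirely to Ximena.

Zephyr: $10,500; Pablo: $10,500; Ximena: $42,000; Kenji: $42,000; Csilla: $42,000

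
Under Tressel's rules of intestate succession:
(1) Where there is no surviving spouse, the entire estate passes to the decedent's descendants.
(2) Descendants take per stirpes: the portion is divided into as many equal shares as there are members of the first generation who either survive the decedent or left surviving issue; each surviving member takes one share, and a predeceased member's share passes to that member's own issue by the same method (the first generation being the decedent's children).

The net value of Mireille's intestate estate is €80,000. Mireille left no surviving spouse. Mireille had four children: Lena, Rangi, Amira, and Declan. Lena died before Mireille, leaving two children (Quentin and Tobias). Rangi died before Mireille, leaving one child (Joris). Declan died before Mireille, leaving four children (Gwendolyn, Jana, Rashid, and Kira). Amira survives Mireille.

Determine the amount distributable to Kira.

The entire €80,000 passes to the descendants.
That amount (€80,000) is divided into 4 shares of €20,000: Amira takes €20,000; Lena's €20,000 share passes to Lena's issue; Rangi's €20,000 share passes to Rangi's issue; Declan's €20,000 share passes to Declan's issue.
Lena's share (€20,000) is divided into 2 shares of €10,000: Quentin and Tobias each take €10,000.
Rangi's share (€20,000) passes entirely to Joris.
Declan's share (€20,000) is divided into 4 shares of €5,000: Gwendolyn, Jana, Rashid, and Kira each take €5,000.

Kira receives €5,000.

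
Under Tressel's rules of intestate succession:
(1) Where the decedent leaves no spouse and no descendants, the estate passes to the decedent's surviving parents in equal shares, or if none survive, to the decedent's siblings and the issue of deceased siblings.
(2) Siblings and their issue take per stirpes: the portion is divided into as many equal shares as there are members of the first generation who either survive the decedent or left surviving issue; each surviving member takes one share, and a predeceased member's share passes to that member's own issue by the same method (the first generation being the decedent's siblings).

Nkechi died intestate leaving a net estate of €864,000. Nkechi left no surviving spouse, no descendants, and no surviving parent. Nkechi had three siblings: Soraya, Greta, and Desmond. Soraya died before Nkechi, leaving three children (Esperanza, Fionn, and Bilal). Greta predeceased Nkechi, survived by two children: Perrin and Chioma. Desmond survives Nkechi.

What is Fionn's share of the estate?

The entire €864,000 passes to the siblings and their issue.
That amount (€864,000) is divided into 3 shares of €288,000: Desmond takes €288,000; Soraya's €288,000 share passes to Soraya's issue; Greta's €288,000 share passes to Greta's issue.
Soraya's share (€288,000) is divided into 3 shares of €96,000: Esperanza, Fionn, and Bilal each take €96,000.
Greta's share (€288,000) is divided into 2 shares of €144,000: Perrin and Chioma each take €144,000.

Fionn receives €96,000.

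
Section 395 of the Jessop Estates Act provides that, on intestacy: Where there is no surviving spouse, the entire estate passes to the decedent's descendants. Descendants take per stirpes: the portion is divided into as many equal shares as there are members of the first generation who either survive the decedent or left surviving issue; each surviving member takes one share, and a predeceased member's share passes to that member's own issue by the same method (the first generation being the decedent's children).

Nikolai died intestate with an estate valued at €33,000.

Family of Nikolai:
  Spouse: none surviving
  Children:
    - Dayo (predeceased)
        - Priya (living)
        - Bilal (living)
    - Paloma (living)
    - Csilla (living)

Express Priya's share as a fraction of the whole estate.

The entire €33,000 passes to the descendants.
That amount (€33,000) is divided into 3 shares of €11,000: Paloma and Csilla each take €11,000; Dayo's €11,000 share passes to Dayo's issue.
Dayo's share (€11,000) is divided into 2 shares of €5,500: Priya and Bilal each take €5,500.

Priya receives 1/6 of the estate.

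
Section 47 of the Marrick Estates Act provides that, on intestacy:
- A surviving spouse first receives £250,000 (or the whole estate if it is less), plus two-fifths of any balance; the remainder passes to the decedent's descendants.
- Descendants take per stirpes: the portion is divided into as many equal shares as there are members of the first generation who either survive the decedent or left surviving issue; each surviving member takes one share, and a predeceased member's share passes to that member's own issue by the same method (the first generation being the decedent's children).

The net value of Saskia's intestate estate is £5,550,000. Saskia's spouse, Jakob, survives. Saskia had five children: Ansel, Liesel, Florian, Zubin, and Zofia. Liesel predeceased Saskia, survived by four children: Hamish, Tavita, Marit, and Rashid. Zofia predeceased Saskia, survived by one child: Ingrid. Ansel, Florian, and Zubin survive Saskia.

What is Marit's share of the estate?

Marit receives £159,000.

Jakob first takes £250,000, leaving a balance of £5,300,000. Jakob then takes two-fifths of the balance (£2,120,000), for a total of £2,370,000. The remaining £3,180,000 passes to the descendants.
The descendants' portion (£3,180,000) is divided into 5 shares of £636,000: Ansel, Florian, and Zubin each take £636,000; Liesel's £636,000 share passes to Liesel's issue; Zofia's £636,000 share passes to Zofia's issue.
Liesel's share (£636,000) is divided into 4 shares of £159,000: Hamish, Tavita, Marit, and Rashid each take £159,000.
Zofia's share (£636,000) passes entirely to Ingrid.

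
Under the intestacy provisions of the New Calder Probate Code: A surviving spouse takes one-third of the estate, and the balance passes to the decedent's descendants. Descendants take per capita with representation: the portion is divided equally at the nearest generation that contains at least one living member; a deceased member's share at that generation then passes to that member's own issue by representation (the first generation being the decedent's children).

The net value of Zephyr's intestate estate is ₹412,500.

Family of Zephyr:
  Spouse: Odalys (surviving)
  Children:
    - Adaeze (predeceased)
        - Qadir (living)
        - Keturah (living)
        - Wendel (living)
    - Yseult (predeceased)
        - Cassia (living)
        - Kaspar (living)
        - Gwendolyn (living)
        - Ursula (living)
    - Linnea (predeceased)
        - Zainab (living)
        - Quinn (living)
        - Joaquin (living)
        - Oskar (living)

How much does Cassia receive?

Odalys takes one-third of ₹412,500 = ₹137,500. The remaining ₹275,000 passes to the descendants.
No child survives, so the initial division is made at the grandchildren's generation.
The descendants' portion (₹275,000) is divided into 11 shares of ₹25,000: Qadir, Keturah, Wendel, Cassia, Kaspar, Gwendolyn, Ursula, Zainab, Quinn, Joaquin, and Oskar each take ₹25,000.

Cassia receives ₹25,000.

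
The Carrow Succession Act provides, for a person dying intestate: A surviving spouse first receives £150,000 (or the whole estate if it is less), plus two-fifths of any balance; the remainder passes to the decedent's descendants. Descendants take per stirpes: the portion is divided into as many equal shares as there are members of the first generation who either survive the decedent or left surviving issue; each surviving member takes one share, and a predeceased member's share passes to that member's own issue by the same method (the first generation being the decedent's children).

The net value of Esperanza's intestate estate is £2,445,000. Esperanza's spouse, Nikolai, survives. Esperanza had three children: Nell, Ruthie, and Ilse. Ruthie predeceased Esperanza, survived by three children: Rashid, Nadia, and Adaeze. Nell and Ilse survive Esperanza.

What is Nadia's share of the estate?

Nikolai first takes £150,000, leaving a balance of £2,295,000. Nikolai then takes two-fifths of the balance (£918,000), for a total of £1,068,000. The remaining £1,377,000 passes to the descendants.
The descendants' portion (£1,377,000) is divided into 3 shares of £459,000: Nell and Ilse each take £459,000; Ruthie's £459,000 share passes to Ruthie's issue.
Ruthie's share (£459,000) is divided into 3 shares of £153,000: Rashid, Nadia, and Adaeze each take £153,000.

Nadia receives £153,000.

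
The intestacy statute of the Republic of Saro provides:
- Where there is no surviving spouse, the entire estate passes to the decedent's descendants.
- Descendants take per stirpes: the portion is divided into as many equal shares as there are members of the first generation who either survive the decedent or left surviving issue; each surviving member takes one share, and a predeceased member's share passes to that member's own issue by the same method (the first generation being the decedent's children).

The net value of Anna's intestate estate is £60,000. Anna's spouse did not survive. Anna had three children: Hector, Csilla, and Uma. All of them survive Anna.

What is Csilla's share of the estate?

Csilla receives £20,000.

The entire £60,000 passes to the descendants.
That amount (£60,000) is divided into 3 shares of £20,000: Hector, Csilla, and Uma each take £20,000.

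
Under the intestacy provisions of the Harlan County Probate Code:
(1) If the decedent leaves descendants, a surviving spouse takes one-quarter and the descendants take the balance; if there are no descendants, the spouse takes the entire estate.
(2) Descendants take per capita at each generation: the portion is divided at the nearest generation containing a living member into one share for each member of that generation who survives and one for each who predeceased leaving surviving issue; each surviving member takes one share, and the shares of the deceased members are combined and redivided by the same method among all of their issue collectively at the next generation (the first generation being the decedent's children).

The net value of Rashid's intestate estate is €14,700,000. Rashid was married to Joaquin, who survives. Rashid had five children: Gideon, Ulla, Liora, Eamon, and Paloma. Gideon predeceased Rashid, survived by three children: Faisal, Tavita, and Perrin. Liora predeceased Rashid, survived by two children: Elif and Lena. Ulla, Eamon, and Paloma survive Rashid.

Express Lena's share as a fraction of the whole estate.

Lena receives 3/50 of the estate.

Joaquin takes one-quarter of €14,700,000 = €3,675,000. The remaining €11,025,000 passes to the descendants.
The descendants' portion (€11,025,000) is divided at the children's generation into 5 shares of €2,205,000. Ulla, Eamon, and Paloma each take €2,205,000. The 2 shares of the deceased (Gideon and Liora) are combined into a pool of €4,410,000.
That pool (€4,410,000) is divided at the grandchildren's generation equally among Faisal, Tavita, Perrin, Elif, and Lena: €882,000 each.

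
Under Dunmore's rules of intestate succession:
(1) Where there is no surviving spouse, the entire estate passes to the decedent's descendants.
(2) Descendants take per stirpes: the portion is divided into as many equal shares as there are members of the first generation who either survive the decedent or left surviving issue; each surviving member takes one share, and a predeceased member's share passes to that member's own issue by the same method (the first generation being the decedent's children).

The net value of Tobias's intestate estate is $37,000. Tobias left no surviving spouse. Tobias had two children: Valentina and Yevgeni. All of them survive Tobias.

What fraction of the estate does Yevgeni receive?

The entire $37,000 passes to the descendants.
That amount ($37,000) is divided into 2 shares of $18,500: Valentina and Yevgeni each take $18,500.

Yevgeni receives 1/2 of the estate.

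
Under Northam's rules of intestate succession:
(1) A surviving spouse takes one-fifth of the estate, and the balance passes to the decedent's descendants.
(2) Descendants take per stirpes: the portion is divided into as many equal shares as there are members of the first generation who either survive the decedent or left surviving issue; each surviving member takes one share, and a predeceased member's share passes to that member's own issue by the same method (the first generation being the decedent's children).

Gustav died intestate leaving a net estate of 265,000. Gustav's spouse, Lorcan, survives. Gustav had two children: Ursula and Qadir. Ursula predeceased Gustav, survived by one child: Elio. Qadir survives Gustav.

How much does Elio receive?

Lorcan takes one-fifth of 265,000 = 53,000. The remaining 212,000 passes to the descendants.
The descendants' portion (212,000) is divided into 2 shares of 106,000: Qadir takes 106,000; Ursula's 106,000 share passes to Ursula's issue.
Ursula's share (106,000) passes entirely to Elio.

Elio receives 106,000.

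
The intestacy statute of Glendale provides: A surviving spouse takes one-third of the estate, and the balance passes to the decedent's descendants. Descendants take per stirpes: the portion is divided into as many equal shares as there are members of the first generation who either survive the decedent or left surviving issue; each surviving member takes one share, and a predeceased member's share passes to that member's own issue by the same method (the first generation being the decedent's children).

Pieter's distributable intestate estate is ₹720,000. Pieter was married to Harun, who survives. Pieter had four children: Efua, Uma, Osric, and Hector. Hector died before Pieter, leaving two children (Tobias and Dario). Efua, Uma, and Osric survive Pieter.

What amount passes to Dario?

Harun takes one-third of ₹720,000 = ₹240,000. The remaining ₹480,000 passes to the descendants.
The descendants' portion (₹480,000) is divided into 4 shares of ₹120,000: Efua, Uma, and Osric each take ₹120,000; Hector's ₹120,000 share passes to Hector's issue.
Hector's share (₹120,000) is divided into 2 shares of ₹60,000: Tobias and Dario each take ₹60,000.

Dario receives ₹60,000.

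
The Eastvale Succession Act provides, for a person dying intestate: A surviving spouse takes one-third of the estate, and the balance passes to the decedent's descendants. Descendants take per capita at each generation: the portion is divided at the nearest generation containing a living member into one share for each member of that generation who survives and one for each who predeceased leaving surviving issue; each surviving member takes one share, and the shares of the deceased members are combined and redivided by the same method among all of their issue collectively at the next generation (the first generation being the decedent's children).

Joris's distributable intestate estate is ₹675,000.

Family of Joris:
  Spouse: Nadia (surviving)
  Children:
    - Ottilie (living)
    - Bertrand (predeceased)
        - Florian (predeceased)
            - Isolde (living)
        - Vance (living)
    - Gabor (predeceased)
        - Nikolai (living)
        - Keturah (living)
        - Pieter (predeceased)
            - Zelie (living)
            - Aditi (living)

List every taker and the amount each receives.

Nadia: ₹225,000; Ottilie: ₹150,000; Isolde: ₹40,000; Vance: ₹60,000; Nikolai: ₹60,000; Keturah: ₹60,000; Zelie: ₹40,000; Aditi: ₹40,000

Nadia takes one-third of ₹675,000 = ₹225,000. The remaining ₹450,000 passes to the descendants.
The descendants' portion (₹450,000) is divided at the children's generation into 3 shares of ₹150,000. Ottilie takes ₹150,000. The 2 shares of the deceased (Bertrand and Gabor) are combined into a pool of ₹300,000.
That pool (₹300,000) is divided at the grandchildren's generation into 5 shares of ₹60,000. Vance, Nikolai, and Keturah each take ₹60,000. The 2 shares of the deceased (Florian and Pieter) are combined into a pool of ₹120,000.
That pool (₹120,000) is divided at the great-grandchildren's generation equally among Isolde, Zelie, and Aditi: ₹40,000 each.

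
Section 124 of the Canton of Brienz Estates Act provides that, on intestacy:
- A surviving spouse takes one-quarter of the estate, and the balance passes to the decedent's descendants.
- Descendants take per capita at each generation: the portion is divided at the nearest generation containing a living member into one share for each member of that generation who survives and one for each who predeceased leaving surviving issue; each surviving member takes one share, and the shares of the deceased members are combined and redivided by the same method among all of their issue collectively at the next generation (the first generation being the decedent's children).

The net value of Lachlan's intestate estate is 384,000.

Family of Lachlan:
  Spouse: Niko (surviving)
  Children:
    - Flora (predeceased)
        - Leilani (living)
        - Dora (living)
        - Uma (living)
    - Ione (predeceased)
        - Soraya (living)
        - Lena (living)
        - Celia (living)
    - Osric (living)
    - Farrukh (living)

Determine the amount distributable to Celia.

Celia receives 24,000.

Niko takes one-quarter of 384,000 = 96,000. The remaining 288,000 passes to the descendants.
The descendants' portion (288,000) is divided at the children's generation into 4 shares of 72,000. Osric and Farrukh each take 72,000. The 2 shares of the deceased (Flora and Ione) are combined into a pool of 144,000.
That pool (144,000) is divided at the grandchildren's generation equally among Leilani, Dora, Uma, Soraya, Lena, and Celia: 24,000 each.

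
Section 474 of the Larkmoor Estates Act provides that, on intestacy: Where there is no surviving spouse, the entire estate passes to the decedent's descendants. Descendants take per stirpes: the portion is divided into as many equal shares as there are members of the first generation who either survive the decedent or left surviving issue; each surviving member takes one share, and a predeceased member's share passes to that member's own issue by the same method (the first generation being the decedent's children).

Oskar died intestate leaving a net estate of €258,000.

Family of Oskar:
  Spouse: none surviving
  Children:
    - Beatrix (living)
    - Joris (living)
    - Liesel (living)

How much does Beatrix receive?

The entire €258,000 passes to the descendants.
That amount (€258,000) is divided into 3 shares of €86,000: Beatrix, Joris, and Liesel each take €86,000.

Beatrix receives €86,000.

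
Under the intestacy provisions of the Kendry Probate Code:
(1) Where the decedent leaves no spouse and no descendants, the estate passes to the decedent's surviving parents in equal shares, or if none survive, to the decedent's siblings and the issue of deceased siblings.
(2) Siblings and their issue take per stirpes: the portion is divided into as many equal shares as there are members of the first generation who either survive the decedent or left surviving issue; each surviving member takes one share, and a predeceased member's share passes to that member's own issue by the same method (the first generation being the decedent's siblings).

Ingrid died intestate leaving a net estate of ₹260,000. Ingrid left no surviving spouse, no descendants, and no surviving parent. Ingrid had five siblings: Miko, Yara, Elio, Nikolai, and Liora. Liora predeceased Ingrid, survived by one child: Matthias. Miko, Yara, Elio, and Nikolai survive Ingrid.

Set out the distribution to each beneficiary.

Miko: ₹52,000; Yara: ₹52,000; Elio: ₹52,000; Nikolai: ₹52,000; Matthias: ₹52,000

The entire ₹260,000 passes to the siblings and their issue.
That amount (₹260,000) is divided into 5 shares of ₹52,000: Miko, Yara, Elio, and Nikolai each take ₹52,000; Liora's ₹52,000 share passes to Liora's issue.
Liora's share (₹52,000) passes entirely to Matthias.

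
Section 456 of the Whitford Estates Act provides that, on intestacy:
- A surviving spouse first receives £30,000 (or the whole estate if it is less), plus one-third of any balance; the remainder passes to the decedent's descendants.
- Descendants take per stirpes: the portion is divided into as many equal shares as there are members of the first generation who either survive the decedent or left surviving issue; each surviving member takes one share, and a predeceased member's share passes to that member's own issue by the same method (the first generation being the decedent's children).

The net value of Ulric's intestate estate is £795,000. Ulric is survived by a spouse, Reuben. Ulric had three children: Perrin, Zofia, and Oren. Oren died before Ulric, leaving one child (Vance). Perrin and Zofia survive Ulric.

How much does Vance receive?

Vance receives £170,000.

Reuben first takes £30,000, leaving a balance of £765,000. Reuben then takes one-third of the balance (£255,000), for a total of £285,000. The remaining £510,000 passes to the descendants.
The descendants' portion (£510,000) is divided into 3 shares of £170,000: Perrin and Zofia each take £170,000; Oren's £170,000 share passes to Oren's issue.
Oren's share (£170,000) passes entirely to Vance.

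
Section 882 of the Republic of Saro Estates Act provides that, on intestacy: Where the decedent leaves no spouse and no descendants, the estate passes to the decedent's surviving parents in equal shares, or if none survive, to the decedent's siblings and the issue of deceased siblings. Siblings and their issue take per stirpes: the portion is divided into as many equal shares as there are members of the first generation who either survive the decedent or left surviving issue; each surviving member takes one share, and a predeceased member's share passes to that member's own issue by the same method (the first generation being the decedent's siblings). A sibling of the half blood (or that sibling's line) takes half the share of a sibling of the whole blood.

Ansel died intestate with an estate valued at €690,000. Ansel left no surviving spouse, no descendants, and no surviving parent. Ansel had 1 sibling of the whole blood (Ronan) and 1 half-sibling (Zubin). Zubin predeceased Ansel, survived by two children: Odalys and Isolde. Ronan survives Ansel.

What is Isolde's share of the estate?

The entire €690,000 passes to the siblings and their issue.
Counting each half-blood sibling's line as half a unit, there are 3/2 units in €690,000, so one unit is €460,000. Whole-blood lines (Ronan) take €460,000 each; half-blood lines (Zubin) take €230,000 each.
Zubin's share (€230,000) is divided into 2 shares of €115,000: Odalys and Isolde each take €115,000.

Isolde receives €115,000.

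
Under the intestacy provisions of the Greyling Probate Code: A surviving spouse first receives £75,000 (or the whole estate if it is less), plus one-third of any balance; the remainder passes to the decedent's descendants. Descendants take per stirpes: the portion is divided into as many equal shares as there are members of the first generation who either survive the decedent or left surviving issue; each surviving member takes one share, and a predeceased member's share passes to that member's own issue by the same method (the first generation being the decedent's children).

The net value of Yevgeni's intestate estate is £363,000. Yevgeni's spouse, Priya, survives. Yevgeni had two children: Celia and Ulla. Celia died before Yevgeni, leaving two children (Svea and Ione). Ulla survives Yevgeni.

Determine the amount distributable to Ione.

Priya first takes £75,000, leaving a balance of £288,000. Priya then takes one-third of the balance (£96,000), for a total of £171,000. The remaining £192,000 passes to the descendants.
The descendants' portion (£192,000) is divided into 2 shares of £96,000: Ulla takes £96,000; Celia's £96,000 share passes to Celia's issue.
Celia's share (£96,000) is divided into 2 shares of £48,000: Svea and Ione each take £48,000.

Ione receives £48,000.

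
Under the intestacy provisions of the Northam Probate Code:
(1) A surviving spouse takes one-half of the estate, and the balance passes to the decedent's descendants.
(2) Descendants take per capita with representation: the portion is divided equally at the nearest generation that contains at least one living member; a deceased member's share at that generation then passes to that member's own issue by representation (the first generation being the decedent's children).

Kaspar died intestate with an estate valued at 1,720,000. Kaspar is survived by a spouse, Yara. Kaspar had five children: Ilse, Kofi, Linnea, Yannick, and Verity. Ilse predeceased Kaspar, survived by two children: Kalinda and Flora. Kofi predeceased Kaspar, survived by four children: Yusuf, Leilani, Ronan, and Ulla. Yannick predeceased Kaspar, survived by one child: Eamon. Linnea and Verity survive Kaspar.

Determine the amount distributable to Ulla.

Ulla receives 43,000.

Yara takes one-half of 1,720,000 = 860,000. The remaining 860,000 passes to the descendants.
The descendants' portion (860,000) is divided into 5 shares of 172,000: Linnea and Verity each take 172,000; Ilse's 172,000 share passes to Ilse's issue; Kofi's 172,000 share passes to Kofi's issue; Yannick's 172,000 share passes to Yannick's issue.
Ilse's share (172,000) is divided into 2 shares of 86,000: Kalinda and Flora each take 86,000.
Kofi's share (172,000) is divided into 4 shares of 43,000: Yusuf, Leilani, Ronan, and Ulla each take 43,000.
Yannick's share (172,000) passes entirely to Eamon.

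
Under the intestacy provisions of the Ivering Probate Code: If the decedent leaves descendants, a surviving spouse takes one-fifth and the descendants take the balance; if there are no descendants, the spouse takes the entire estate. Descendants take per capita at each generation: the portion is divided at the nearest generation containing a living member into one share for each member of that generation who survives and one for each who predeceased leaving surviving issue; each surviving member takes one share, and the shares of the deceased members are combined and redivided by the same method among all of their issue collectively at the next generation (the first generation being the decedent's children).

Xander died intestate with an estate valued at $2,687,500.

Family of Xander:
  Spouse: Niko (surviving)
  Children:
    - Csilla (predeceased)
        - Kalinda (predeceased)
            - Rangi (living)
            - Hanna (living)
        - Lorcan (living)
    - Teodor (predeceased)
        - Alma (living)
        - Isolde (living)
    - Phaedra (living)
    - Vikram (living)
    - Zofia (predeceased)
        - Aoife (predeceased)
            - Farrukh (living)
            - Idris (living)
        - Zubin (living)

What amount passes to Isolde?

Niko takes one-fifth of $2,687,500 = $537,500. The remaining $2,150,000 passes to the descendants.
The descendants' portion ($2,150,000) is divided at the children's generation into 5 shares of $430,000. Phaedra and Vikram each take $430,000. The 3 shares of the deceased (Csilla, Teodor, and Zofia) are combined into a pool of $1,290,000.
That pool ($1,290,000) is divided at the grandchildren's generation into 6 shares of $215,000. Lorcan, Alma, Isolde, and Zubin each take $215,000. The 2 shares of the deceased (Kalinda and Aoife) are combined into a pool of $430,000.
That pool ($430,000) is divided at the great-grandchildren's generation equally among Rangi, Hanna, Farrukh, and Idris: $107,500 each.

Isolde receives $215,000.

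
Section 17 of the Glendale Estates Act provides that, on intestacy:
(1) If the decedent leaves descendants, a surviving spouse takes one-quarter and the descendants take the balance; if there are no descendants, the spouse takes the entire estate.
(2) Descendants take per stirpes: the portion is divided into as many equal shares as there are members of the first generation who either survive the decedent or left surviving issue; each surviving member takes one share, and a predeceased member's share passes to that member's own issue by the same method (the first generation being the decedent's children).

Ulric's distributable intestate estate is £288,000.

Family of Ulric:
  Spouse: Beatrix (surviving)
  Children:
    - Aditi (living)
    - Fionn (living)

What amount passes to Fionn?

Fionn receives £108,000.

Beatrix takes one-quarter of £288,000 = £72,000. The remaining £216,000 passes to the descendants.
The descendants' portion (£216,000) is divided into 2 shares of £108,000: Aditi and Fionn each take £108,000.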